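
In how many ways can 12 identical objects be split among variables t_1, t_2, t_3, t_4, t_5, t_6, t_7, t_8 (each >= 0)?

Stars and bars with 12 stars and 7 bars:
C(12+8-1, 8-1) = C(19,7).

Final answer: C(19,7) = 50388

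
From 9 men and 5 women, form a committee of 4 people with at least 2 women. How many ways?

Sum over valid woman counts:
C(5,2)C(9,2) = 360
C(5,3)C(9,1) = 90
C(5,4)C(9,0) = 5
Total: 360 + 90 + 5.

Final answer: 455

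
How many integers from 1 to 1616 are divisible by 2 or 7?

Multiples of 2: 808. Multiples of 7: 230. Of both (lcm=14): 115.
By inclusion-exclusion: 808 + 230 - 115.

Final answer: 923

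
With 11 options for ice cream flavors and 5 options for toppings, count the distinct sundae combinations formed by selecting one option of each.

By the multiplication principle: 11 x 5.

Final answer: 55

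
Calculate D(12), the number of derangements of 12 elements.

Derangements satisfy D(n) = (n-1)(D(n-1) + D(n-2)), starting from D(0)=1, D(1)=0.
Building up: D(2)=1, D(3)=2, D(4)=9, D(5)=44, D(6)=265, D(7)=1854, D(8)=14833, D(9)=133496, D(10)=1334961, D(11)=14684570.
D(12) = 11 x (D(11) + D(10)) = 11 x (14684570 + 1334961).

Final answer: D(12) = 176214841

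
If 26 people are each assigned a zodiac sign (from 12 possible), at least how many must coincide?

There are 12 possible values for zodiac sign. With 26 people and 12 categories, by pigeonhole: ceiling(26/12).

Final answer: 3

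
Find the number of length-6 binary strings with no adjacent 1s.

Let a(n) count valid strings. If the last bit is 0 the prefix is any valid string of length n-1; if it is 1 the string must end in 01 with a valid prefix of length n-2. So a(n) = a(n-1) + a(n-2), a(1)=2, a(2)=3.
Computing successive values: a(1)=2, a(2)=3, a(3)=5, a(4)=8, a(5)=13, a(6)=21.

Final answer: 21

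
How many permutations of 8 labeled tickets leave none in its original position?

D(n) = (n-1)(D(n-1) + D(n-2)), D(0)=1, D(1)=0.
D(2) = 1 x (0 + 1) = 1
D(3) = 2 x (1 + 0) = 2
D(4) = 3 x (2 + 1) = 9
D(5) = 4 x (9 + 2) = 44
D(6) = 5 x (44 + 9) = 265
D(7) = 6 x (265 + 44) = 1854
D(8) = 7 x (D(7) + D(6)) = 7 x (1854 + 265)

Final answer: D(8) = 14833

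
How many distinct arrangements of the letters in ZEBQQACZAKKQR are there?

Letters (A:2, B:1, C:1, E:1, K:2, Q:3, R:1, Z:2). Total letters: 13.
Permutations = 13!/(3! x 2! x 2! x 2!).

Final answer: 129729600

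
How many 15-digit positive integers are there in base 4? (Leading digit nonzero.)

Leading digit: 3 options (nonzero). Other 14 digit(s): 4 options each.
Total: 3 x 4^14.

Final answer: 805306368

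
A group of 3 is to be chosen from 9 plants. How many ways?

C(9,3) = 9!/(3! x (9-3)!).

Final answer: C(9,3) = 84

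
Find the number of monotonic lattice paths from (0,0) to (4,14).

Each path has 4 right steps and 14 up steps in some order (18 steps total).
Choose which 14 of the 18 steps are up: C(18,14).

Final answer: C(18,14) = 3060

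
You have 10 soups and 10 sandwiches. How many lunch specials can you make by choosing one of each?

By the multiplication principle: 10 x 10.

Final answer: 100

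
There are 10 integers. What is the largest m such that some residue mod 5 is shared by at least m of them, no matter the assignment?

There are 5 possible values for residue mod 5. With 10 integers and 5 categories, by pigeonhole: ceiling(10/5).

Final answer: 2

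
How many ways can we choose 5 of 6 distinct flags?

C(6,5) = 6!/(5! x (6-5)!).

Final answer: C(6,5) = 6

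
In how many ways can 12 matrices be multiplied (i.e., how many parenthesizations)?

This is a standard Catalan-number count: the answer is C_n. Here n = 12 - 1 = 11.
Using C_0 = 1 and C_(k+1) = C_k x 2(2k+1)/(k+2), build up term by term: C_1=1, C_2=2, C_3=5, C_4=14, C_5=42, C_6=132, C_7=429, C_8=1430, C_9=4862, C_10=16796, C_11=58786.

Final answer: C_{11} = 58786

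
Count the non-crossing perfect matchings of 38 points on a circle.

The structures are counted by the Catalan number C_n. Here n = 38/2 = 19.
C_n = C(2n,n)/(n+1), so C_{19} = C(38,19)/20 = 35345263800/20.

Final answer: C_{19} = 1767263190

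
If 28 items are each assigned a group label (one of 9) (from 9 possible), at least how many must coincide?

There are 9 possible values for group label (one of 9). With 28 items and 9 categories, by pigeonhole: ceiling(28/9).

Final answer: 4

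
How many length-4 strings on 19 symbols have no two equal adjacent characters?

First character: 19 choices. Each subsequent: 18 choices (must differ from the previous one).
Total: 19 x 18^3.

Final answer: 19 x 18^{3} = 110808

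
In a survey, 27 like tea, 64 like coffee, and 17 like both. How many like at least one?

|A union B| = |A| + |B| - |A intersect B| = 27 + 64 - 17.

Final answer: 74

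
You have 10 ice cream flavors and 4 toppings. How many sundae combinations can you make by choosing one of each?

By the multiplication principle: 10 x 4.

Final answer: 40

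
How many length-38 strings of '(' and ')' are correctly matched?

The structures are counted by the Catalan number C_n. Here n = 19 (pairs).
C_n = C(2n,n)/(n+1), so C_{19} = C(38,19)/20 = 35345263800/20.

Final answer: C_{19} = 1767263190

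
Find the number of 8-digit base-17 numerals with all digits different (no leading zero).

First digit: 16 (nonzero). Second: 16 (not first). Third: 15, etc.
Total: 16 x 16 x 15 x 14 x 13 x 12 x 11 x 10.

Final answer: 922521600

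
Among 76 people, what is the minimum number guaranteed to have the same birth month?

There are 12 possible values for birth month. With 76 people and 12 categories, by pigeonhole: ceiling(76/12).

Final answer: 7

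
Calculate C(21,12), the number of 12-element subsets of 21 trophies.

C(21,12) = 21!/(12! x 9!).

Final answer: \binom{21}{12} = 293930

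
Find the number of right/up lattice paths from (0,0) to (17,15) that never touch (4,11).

Total paths to (17,15): C(32,15) = 565722720.
Paths through (4,11): C(15,11) x C(17,4) = 3248700.
Avoiding (4,11): 565722720 - 3248700.

Final answer: 562474020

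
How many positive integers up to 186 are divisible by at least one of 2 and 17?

Multiples of 2: 93. Multiples of 17: 10. Of both (lcm=34): 5.
By inclusion-exclusion: 93 + 10 - 5.

Final answer: 98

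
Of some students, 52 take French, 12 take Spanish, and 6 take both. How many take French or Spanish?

|A union B| = |A| + |B| - |A intersect B| = 52 + 12 - 6.

Final answer: 58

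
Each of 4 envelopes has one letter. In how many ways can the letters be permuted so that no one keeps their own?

Use the recurrence D(n) = (n-1)(D(n-1) + D(n-2)) with D(0)=1, D(1)=0.
D(2) = 1 x (0 + 1) = 1
D(3) = 2 x (1 + 0) = 2
D(4) = 3 x (D(3) + D(2)) = 3 x (2 + 1)

Final answer: D(4) = 9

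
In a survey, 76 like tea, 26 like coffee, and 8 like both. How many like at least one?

|A union B| = |A| + |B| - |A intersect B| = 76 + 26 - 8.

Final answer: 94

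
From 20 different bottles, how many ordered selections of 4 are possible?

P(20,4) = 20!/(20-4)! = 20!/16!.

Final answer: P(20,4) = 116280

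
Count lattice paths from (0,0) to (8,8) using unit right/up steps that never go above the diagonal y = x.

Total monotonic paths to (8,8): C(16,8) = 12870.
By the reflection principle, paths that go above the diagonal number C(16,9) = 11440.
Valid Dyck paths: 12870 - 11440.
(Check: C(16,8) - C(16,9) = C(16,8)/9, the Catalan number C_{8}.)

Final answer: C_{8} = 1430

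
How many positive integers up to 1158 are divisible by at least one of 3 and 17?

Multiples of 3: 386. Multiples of 17: 68. Of both (lcm=51): 22.
By inclusion-exclusion: 386 + 68 - 22.

Final answer: 432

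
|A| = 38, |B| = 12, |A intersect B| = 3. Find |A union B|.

|A union B| = |A| + |B| - |A intersect B| = 38 + 12 - 3.

Final answer: 47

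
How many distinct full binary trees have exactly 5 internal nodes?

This is a standard Catalan-number count: the answer is C_n. Here n = 5.
C_n = (2n)!/(n!(n+1)!), so C_{5} = 10!/(5! x 6!) = C(10,5)/6 = 252/6.

Final answer: C_{5} = 42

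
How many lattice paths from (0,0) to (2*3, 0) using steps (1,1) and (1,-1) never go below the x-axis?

Total monotonic paths to (3,3): C(6,3) = 20.
Reflecting each bad path at its first crossing gives a bijection with paths to (2,4): C(6,4) = 15.
Valid Dyck paths: 20 - 15.
(Check: C(6,3) - C(6,4) = C(6,3)/4, the Catalan number C_{3}.)

Final answer: C_{3} = 5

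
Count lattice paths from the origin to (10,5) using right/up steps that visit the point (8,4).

Paths (0,0)->(8,4): C(12,4) = 495.
Paths (8,4)->(10,5): C(3,1) = 3.
By multiplication principle: 495 x 3.

Final answer: 1485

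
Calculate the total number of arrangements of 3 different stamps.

The number of ways to arrange 3 distinct objects is 3!.

Final answer: 3! = 6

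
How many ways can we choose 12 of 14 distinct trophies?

C(14,12) = 14!/(12! x 2!).

Final answer: \binom{14}{12} = 91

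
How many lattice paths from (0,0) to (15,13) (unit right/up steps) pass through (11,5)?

Paths (0,0)->(11,5): C(16,5) = 4368.
Paths (11,5)->(15,13): C(12,8) = 495.
By multiplication principle: 4368 x 495.

Final answer: 2162160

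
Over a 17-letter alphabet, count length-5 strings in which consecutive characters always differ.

First character: 17 choices. Each subsequent: 16 choices (must differ from the previous one).
Total: 17 x 16^4.

Final answer: 17 x 16^{4} = 1114112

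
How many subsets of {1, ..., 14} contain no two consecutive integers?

Condition on whether n belongs to the subset: if not, any valid subset of {1, ..., n-1} works (a(n-1)); if so, n-1 is excluded and the rest is a valid subset of {1, ..., n-2} (a(n-2)). Hence a(n) = a(n-1) + a(n-2), a(1)=2, a(2)=3.
Computing successive values: a(1)=2, a(2)=3, a(3)=5, a(4)=8, a(5)=13, a(6)=21, a(7)=34, a(8)=55, a(9)=89, a(10)=144, a(11)=233, a(12)=377, a(13)=610, a(14)=987.

Final answer: 987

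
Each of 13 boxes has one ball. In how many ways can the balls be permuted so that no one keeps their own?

Derangements satisfy D(n) = (n-1)(D(n-1) + D(n-2)), starting from D(0)=1, D(1)=0.
D(2) = 1 x (0 + 1) = 1
D(3) = 2 x (1 + 0) = 2
D(4) = 3 x (2 + 1) = 9
D(5) = 4 x (9 + 2) = 44
D(6) = 5 x (44 + 9) = 265
D(7) = 6 x (265 + 44) = 1854
D(8) = 7 x (1854 + 265) = 14833
D(9) = 8 x (14833 + 1854) = 133496
D(10) = 9 x (133496 + 14833) = 1334961
D(11) = 10 x (1334961 + 133496) = 14684570
D(12) = 11 x (14684570 + 1334961) = 176214841
D(13) = 12 x (D(12) + D(11)) = 12 x (176214841 + 14684570)

Final answer: D(13) = 2290792932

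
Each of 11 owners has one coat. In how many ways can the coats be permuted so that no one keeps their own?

Derangements satisfy D(n) = (n-1)(D(n-1) + D(n-2)), starting from D(0)=1, D(1)=0.
D(2) = 1 x (0 + 1) = 1
D(3) = 2 x (1 + 0) = 2
D(4) = 3 x (2 + 1) = 9
D(5) = 4 x (9 + 2) = 44
D(6) = 5 x (44 + 9) = 265
D(7) = 6 x (265 + 44) = 1854
D(8) = 7 x (1854 + 265) = 14833
D(9) = 8 x (14833 + 1854) = 133496
D(10) = 9 x (133496 + 14833) = 1334961
D(11) = 10 x (D(10) + D(9)) = 10 x (1334961 + 133496)

Final answer: D(11) = 14684570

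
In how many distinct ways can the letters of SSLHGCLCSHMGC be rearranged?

Letters (C:3, G:2, H:2, L:2, M:1, S:3). Total letters: 13.
Permutations = 13!/(3! x 3! x 2! x 2! x 2!).

Final answer: 21621600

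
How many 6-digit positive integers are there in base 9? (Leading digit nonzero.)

In base 9, the leading digit has 8 choices (1..8); each of the remaining 5 digits has 9 choices.
Total: 8 x 9^5.

Final answer: 472392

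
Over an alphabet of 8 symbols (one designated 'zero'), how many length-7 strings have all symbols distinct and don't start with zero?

The leading digit has 7 choices (anything but zero); the next has 7 (anything but the first), then 6, and so on, one fewer each time.
Total: 7 x 7 x 6 x 5 x 4 x 3 x 2.

Final answer: 35280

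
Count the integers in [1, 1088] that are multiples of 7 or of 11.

Multiples of 7: 155. Multiples of 11: 98. Of both (lcm=77): 14.
By inclusion-exclusion: 155 + 98 - 14.

Final answer: 239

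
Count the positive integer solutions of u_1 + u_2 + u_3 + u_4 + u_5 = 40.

Substitute u'_i = u_i - 1 (so u'_i >= 0). Then sum u'_i = 40 - 5 = 35.
Stars and bars: C(35+5-1, 5-1) = C(39,4).

Final answer: C(39,4) = 82251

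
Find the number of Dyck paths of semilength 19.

Total monotonic paths to (19,19): C(38,19) = 35345263800.
Paths that cross above y=x (reflection bijection): C(38,20) = 33578000610.
Valid Dyck paths: 35345263800 - 33578000610.
(This is the Catalan number C_{19}.)

Final answer: C_{19} = 1767263190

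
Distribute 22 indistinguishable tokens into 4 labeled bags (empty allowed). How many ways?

Stars and bars: C(n+k-1, k-1) = C(25,3).

Final answer: C(25,3) = 2300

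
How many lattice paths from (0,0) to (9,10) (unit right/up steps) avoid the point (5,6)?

Total paths to (9,10): C(19,10) = 92378.
Paths through (5,6): C(11,6) x C(8,4) = 32340.
Avoiding (5,6): 92378 - 32340.

Final answer: 60038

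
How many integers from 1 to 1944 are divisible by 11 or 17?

Multiples of 11: 176. Multiples of 17: 114. Of both (lcm=187): 10.
By inclusion-exclusion: 176 + 114 - 10.

Final answer: 280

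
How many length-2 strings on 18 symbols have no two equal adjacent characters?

First character: 18 choices. Each subsequent: 17 choices (must differ from the previous one).
Total: 18 x 17^1.

Final answer: 18 x 17^{1} = 306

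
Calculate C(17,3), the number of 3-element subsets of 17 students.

C(17,3) = 17!/(3! x 14!).

Final answer: \binom{17}{3} = 680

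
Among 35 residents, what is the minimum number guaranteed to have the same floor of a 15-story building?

There are 15 possible values for floor of a 15-story building. With 35 residents and 15 categories, by pigeonhole: ceiling(35/15).

Final answer: 3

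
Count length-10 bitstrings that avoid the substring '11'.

Let a(n) count valid strings. If the last bit is 0 the prefix is any valid string of length n-1; if it is 1 the string must end in 01 with a valid prefix of length n-2. So a(n) = a(n-1) + a(n-2), a(1)=2, a(2)=3.
Building up term by term: a(1)=2, a(2)=3, a(3)=5, a(4)=8, a(5)=13, a(6)=21, a(7)=34, a(8)=55, a(9)=89, a(10)=144.

Final answer: 144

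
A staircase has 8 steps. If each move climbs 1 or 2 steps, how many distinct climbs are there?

Let f(n) count the ways. The last step is size 1 or 2, so f(n) = f(n-1) + f(n-2) with f(1)=1, f(2)=2.
Building up term by term: f(1)=1, f(2)=2, f(3)=3, f(4)=5, f(5)=8, f(6)=13, f(7)=21, f(8)=34.

Final answer: 34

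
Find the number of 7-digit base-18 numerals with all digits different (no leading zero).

First digit: 17 (nonzero). Second: 17 (not first). Third: 16, etc.
Total: 17 x 17 x 16 x 15 x 14 x 13 x 12.

Final answer: 151482240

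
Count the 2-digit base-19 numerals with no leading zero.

In base 19, the leading digit has 18 choices (1..18); each of the remaining 1 digits has 19 choices.
Total: 18 x 19^1.

Final answer: 342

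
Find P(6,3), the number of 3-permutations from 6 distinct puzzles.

P(6,3) = 6!/(6-3)! = 6!/3!.

Final answer: P(6,3) = 120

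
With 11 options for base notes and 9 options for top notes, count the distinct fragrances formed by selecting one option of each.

By the multiplication principle: 11 x 9.

Final answer: 99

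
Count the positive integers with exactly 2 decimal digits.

First digit: 9 choices (1-9). Each of the remaining 1 digit: 10 choices.
Total: 9 x 10^1.

Final answer: 90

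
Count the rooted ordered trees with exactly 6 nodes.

The structures are counted by the Catalan number C_n. Here n = 6 - 1 = 5.
C_n = (2n)!/(n!(n+1)!), so C_{5} = 10!/(5! x 6!) = C(10,5)/6 = 252/6.

Final answer: C_{5} = 42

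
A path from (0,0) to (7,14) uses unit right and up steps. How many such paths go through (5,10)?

Paths (0,0)->(5,10): C(15,10) = 3003.
Paths (5,10)->(7,14): C(6,4) = 15.
By multiplication principle: 3003 x 15.

Final answer: 45045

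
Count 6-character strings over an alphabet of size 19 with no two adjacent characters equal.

Let g(n) count such strings. g(1) = 19, and each valid string of length n-1 extends in 18 ways (any symbol but the last), so g(n) = 18 g(n-1).
Total: g(6) = 19 x 18^5.

Final answer: 19 x 18^{5} = 35901792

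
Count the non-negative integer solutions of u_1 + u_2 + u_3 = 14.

Stars and bars with 14 stars and 2 bars:
C(14+3-1, 3-1) = C(16,2).

Final answer: C(16,2) = 120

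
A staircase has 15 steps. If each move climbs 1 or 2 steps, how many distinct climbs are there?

Let f(n) be the number of climbs. Removing the last move (1 or 2 steps) gives f(n) = f(n-1) + f(n-2); base cases f(1)=1, f(2)=2.
Building up term by term: f(1)=1, f(2)=2, f(3)=3, f(4)=5, f(5)=8, f(6)=13, f(7)=21, f(8)=34, f(9)=55, f(10)=89, f(11)=144, f(12)=233, f(13)=377, f(14)=610, f(15)=987.

Final answer: 987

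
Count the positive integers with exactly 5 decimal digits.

These are the integers in [10^4, 10^5), so the count is 10^5 - 10^4 = 9 x 10^4.

Final answer: 90000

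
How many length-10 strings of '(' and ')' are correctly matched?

The structures are counted by the Catalan number C_n. Here n = 5 (pairs).
C_n = C(2n,n) - C(2n,n+1), so C_{5} = C(10,5) - C(10,6) = 252 - 210.

Final answer: C_{5} = 42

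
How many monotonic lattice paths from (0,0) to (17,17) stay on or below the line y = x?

Total monotonic paths to (17,17): C(34,17) = 2333606220.
Reflecting each bad path at its first crossing gives a bijection with paths to (16,18): C(34,18) = 2203961430.
Valid Dyck paths: 2333606220 - 2203961430.
(This is the Catalan number C_{17}.)

Final answer: C_{17} = 129644790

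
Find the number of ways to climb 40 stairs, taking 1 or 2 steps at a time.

Let f(n) be the number of climbs. Removing the last move (1 or 2 steps) gives f(n) = f(n-1) + f(n-2); base cases f(1)=1, f(2)=2.
Computing successive values: f(1)=1, f(2)=2, f(3)=3, f(4)=5, f(5)=8, f(6)=13, f(7)=21, f(8)=34, f(9)=55, f(10)=89, f(11)=144, f(12)=233, f(13)=377, f(14)=610, f(15)=987, f(16)=1597, f(17)=2584, f(18)=4181, f(19)=6765, f(20)=10946, f(21)=17711, f(22)=28657, f(23)=46368, f(24)=75025, f(25)=121393, f(26)=196418, f(27)=317811, f(28)=514229, f(29)=832040, f(30)=1346269, f(31)=2178309, f(32)=3524578, f(33)=5702887, f(34)=9227465, f(35)=14930352, f(36)=24157817, f(37)=39088169, f(38)=63245986, f(39)=102334155, f(40)=165580141.

Final answer: 165580141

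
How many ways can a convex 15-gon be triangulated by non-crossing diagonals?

The structures are counted by the Catalan number C_n. Here n = 15 - 2 = 13.
C_n = (2n)!/(n!(n+1)!), so C_{13} = 26!/(13! x 14!) = C(26,13)/14 = 10400600/14.

Final answer: C_{13} = 742900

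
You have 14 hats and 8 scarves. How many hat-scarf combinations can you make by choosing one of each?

By the multiplication principle: 14 x 8.

Final answer: 112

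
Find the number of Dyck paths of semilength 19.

Total monotonic paths to (19,19): C(38,19) = 35345263800.
By the reflection principle, paths that go above the diagonal number C(38,20) = 33578000610.
Valid Dyck paths: 35345263800 - 33578000610.
(This is the Catalan number C_{19}.)

Final answer: C_{19} = 1767263190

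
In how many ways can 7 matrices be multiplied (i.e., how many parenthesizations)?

The structures are counted by the Catalan number C_n. Here n = 7 - 1 = 6.
C_n = C(2n,n) - C(2n,n+1), so C_{6} = C(12,6) - C(12,7) = 924 - 792.

Final answer: C_{6} = 132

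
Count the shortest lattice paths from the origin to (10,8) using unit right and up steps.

Each path has 10 right steps and 8 up steps in some order (18 steps total).
Choose which 8 of the 18 steps are up: C(18,8).

Final answer: C(18,8) = 43758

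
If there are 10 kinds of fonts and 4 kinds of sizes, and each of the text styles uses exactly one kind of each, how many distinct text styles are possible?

By the multiplication principle: 10 x 4.

Final answer: 40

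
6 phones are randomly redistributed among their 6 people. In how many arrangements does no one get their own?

Derangements satisfy D(n) = (n-1)(D(n-1) + D(n-2)), starting from D(0)=1, D(1)=0.
D(2) = 1 x (0 + 1) = 1
D(3) = 2 x (1 + 0) = 2
D(4) = 3 x (2 + 1) = 9
D(5) = 4 x (9 + 2) = 44
D(6) = 5 x (D(5) + D(4)) = 5 x (44 + 9)

Final answer: D(6) = 265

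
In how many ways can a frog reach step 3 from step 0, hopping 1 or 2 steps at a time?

Condition on the final move: it is a 1-step (f(n-1) ways to get there) or a 2-step (f(n-2) ways), so f(n) = f(n-1) + f(n-2), with f(1)=1, f(2)=2.
Building up term by term: f(1)=1, f(2)=2, f(3)=3.

Final answer: 3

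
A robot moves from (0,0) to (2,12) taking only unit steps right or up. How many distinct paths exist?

Each path has 2 right steps and 12 up steps in some order (14 steps total).
Choose which 12 of the 14 steps are up: C(14,12).

Final answer: C(14,12) = 91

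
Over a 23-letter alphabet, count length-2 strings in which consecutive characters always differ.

Let g(n) count such strings. g(1) = 23, and each valid string of length n-1 extends in 22 ways (any symbol but the last), so g(n) = 22 g(n-1).
Total: g(2) = 23 x 22^1.

Final answer: 23 x 22^{1} = 506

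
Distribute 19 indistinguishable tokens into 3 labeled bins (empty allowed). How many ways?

Stars and bars: C(n+k-1, k-1) = C(21,2).

Final answer: C(21,2) = 210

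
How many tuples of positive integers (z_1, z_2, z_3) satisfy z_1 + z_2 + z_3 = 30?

Substitute z'_i = z_i - 1 (so z'_i >= 0). Then sum z'_i = 30 - 3 = 27.
Stars and bars: C(27+3-1, 3-1) = C(29,2).

Final answer: C(29,2) = 406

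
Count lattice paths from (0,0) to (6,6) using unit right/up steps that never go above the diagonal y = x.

Total monotonic paths to (6,6): C(12,6) = 924.
Reflecting each bad path at its first crossing gives a bijection with paths to (5,7): C(12,7) = 792.
Valid Dyck paths: 924 - 792.
(This is the Catalan number C_{6}.)

Final answer: C_{6} = 132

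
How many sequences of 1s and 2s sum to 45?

Let f(n) be the number of climbs. Removing the last move (1 or 2 steps) gives f(n) = f(n-1) + f(n-2); base cases f(1)=1, f(2)=2.
Iterating the recurrence: f(1)=1, f(2)=2, f(3)=3, f(4)=5, f(5)=8, f(6)=13, f(7)=21, f(8)=34, f(9)=55, f(10)=89, f(11)=144, f(12)=233, f(13)=377, f(14)=610, f(15)=987, f(16)=1597, f(17)=2584, f(18)=4181, f(19)=6765, f(20)=10946, f(21)=17711, f(22)=28657, f(23)=46368, f(24)=75025, f(25)=121393, f(26)=196418, f(27)=317811, f(28)=514229, f(29)=832040, f(30)=1346269, f(31)=2178309, f(32)=3524578, f(33)=5702887, f(34)=9227465, f(35)=14930352, f(36)=24157817, f(37)=39088169, f(38)=63245986, f(39)=102334155, f(40)=165580141, f(41)=267914296, f(42)=433494437, f(43)=701408733, f(44)=1134903170, f(45)=1836311903.

Final answer: 1836311903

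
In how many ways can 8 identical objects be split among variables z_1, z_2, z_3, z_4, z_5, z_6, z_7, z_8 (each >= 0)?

Stars and bars with 8 stars and 7 bars:
C(8+8-1, 8-1) = C(15,7).

Final answer: C(15,7) = 6435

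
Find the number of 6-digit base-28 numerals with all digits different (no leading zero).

First digit: 27 (nonzero). Second: 27 (not first). Third: 26, etc.
Total: 27 x 27 x 26 x 25 x 24 x 23.

Final answer: 261565200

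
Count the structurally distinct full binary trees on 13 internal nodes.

This is a standard Catalan-number count: the answer is C_n. Here n = 13.
C_n = C(2n,n) - C(2n,n+1), so C_{13} = C(26,13) - C(26,14) = 10400600 - 9657700.

Final answer: C_{13} = 742900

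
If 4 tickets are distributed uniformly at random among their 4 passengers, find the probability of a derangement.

D(n) = (n-1)(D(n-1) + D(n-2)), D(0)=1, D(1)=0.
Building up: D(2)=1, D(3)=2, D(4)=9.
Total arrangements: 4! = 24.
Probability = D(4)/4! = 3/8.

Final answer: D(4)/4! = 9/24 = 0.375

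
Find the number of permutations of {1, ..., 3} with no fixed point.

Use the recurrence D(n) = (n-1)(D(n-1) + D(n-2)) with D(0)=1, D(1)=0.
D(2) = 1 x (0 + 1) = 1
D(3) = 2 x (D(2) + D(1)) = 2 x (1 + 0)

Final answer: D(3) = 2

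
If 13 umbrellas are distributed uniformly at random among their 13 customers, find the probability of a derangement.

Use the recurrence D(n) = (n-1)(D(n-1) + D(n-2)) with D(0)=1, D(1)=0.
Building up: D(2)=1, D(3)=2, D(4)=9, D(5)=44, D(6)=265, D(7)=1854, D(8)=14833, D(9)=133496, D(10)=1334961, D(11)=14684570, D(12)=176214841, D(13)=2290792932.
Total arrangements: 13! = 6227020800.
Probability = D(13)/13! = 63633137/172972800.

Final answer: D(13)/13! = 2290792932/6227020800 = 0.367879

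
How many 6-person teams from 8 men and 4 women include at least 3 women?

Sum over valid woman counts:
C(4,3)C(8,3) = 224
C(4,4)C(8,2) = 28
Total: 224 + 28.

Final answer: 252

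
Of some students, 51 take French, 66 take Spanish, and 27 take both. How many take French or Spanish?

|A union B| = |A| + |B| - |A intersect B| = 51 + 66 - 27.

Final answer: 90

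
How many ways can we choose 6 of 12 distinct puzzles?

C(12,6) = 12!/(6! x (12-6)!).

Final answer: C(12,6) = 924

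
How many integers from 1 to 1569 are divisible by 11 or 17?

Multiples of 11: 142. Multiples of 17: 92. Of both (lcm=187): 8.
By inclusion-exclusion: 142 + 92 - 8.

Final answer: 226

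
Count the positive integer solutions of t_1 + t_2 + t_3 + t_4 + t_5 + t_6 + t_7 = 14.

Substitute t'_i = t_i - 1 (so t'_i >= 0). Then sum t'_i = 14 - 7 = 7.
Stars and bars: C(7+7-1, 7-1) = C(13,6).

Final answer: C(13,6) = 1716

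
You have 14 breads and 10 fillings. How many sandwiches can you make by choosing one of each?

By the multiplication principle: 14 x 10.

Final answer: 140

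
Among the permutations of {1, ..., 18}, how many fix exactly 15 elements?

Choose which 15 elements are fixed: C(18,15) = 816.
Derange the remaining 3 using D(j) = (j-1)(D(j-1) + D(j-2)), D(0)=1, D(1)=0: D(2)=1, D(3)=2.
Total: 816 x 2.

Final answer: C(18,15) D(3) = 1632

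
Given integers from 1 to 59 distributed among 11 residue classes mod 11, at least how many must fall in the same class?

By pigeonhole with 59 objects and 11 categories: ceiling(59/11).

Final answer: 6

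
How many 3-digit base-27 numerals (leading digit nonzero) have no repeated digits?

The leading digit has 26 choices (anything but zero); the next has 26 (anything but the first), then 25, and so on, one fewer each time.
Total: 26 x 26 x 25.

Final answer: 16900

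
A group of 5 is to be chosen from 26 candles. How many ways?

C(26,5) = 26!/(5! x 21!).

Final answer: \binom{26}{5} = 65780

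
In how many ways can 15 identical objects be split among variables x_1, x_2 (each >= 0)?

Stars and bars with 15 stars and 1 bars:
C(15+2-1, 2-1) = C(16,1).

Final answer: C(16,1) = 16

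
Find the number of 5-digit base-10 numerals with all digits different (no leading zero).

The leading digit has 9 choices (anything but zero); the next has 9 (anything but the first), then 8, and so on, one fewer each time.
Total: 9 x 9 x 8 x 7 x 6.

Final answer: 27216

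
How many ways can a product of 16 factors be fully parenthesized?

This is counted by the nth Catalan number C_n. Here n = 16 - 1 = 15.
C_n = (2n)!/(n!(n+1)!), so C_{15} = 30!/(15! x 16!) = C(30,15)/16 = 155117520/16.

Final answer: C_{15} = 9694845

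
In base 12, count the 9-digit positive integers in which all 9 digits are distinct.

First digit: 11 (nonzero). Second: 11 (not first). Third: 10, etc.
Total: 11 x 11 x 10 x 9 x 8 x 7 x 6 x 5 x 4.

Final answer: 73180800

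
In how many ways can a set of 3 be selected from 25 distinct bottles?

C(25,3) = 25!/(3! x (25-3)!).

Final answer: C(25,3) = 2300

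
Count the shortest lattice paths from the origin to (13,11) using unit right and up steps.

Each path has 13 right steps and 11 up steps in some order (24 steps total).
Choose which 11 of the 24 steps are up: C(24,11).

Final answer: C(24,11) = 2496144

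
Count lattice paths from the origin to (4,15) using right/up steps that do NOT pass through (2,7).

Total paths to (4,15): C(19,15) = 3876.
Paths through (2,7): C(9,7) x C(10,8) = 1620.
Avoiding (2,7): 3876 - 1620.

Final answer: 2256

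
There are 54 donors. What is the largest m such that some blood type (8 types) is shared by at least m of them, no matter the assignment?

There are 8 possible values for blood type (8 types). With 54 donors and 8 categories, by pigeonhole: ceiling(54/8).

Final answer: 7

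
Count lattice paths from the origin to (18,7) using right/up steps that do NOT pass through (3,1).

Total paths to (18,7): C(25,7) = 480700.
Paths through (3,1): C(4,1) x C(21,6) = 217056.
Avoiding (3,1): 480700 - 217056.

Final answer: 263644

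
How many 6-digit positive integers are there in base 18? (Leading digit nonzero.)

In base 18, the leading digit has 17 choices (1..17); each of the remaining 5 digits has 18 choices.
Total: 17 x 18^5.

Final answer: 32122656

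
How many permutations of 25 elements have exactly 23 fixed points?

Choose which 23 elements are fixed: C(25,23) = 300.
Derange the remaining 2 using D(j) = (j-1)(D(j-1) + D(j-2)), D(0)=1, D(1)=0: D(2)=1.
Total: 300 x 1.

Final answer: C(25,23) D(2) = 300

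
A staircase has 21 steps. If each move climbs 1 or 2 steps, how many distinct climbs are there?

Condition on the final move: it is a 1-step (f(n-1) ways to get there) or a 2-step (f(n-2) ways), so f(n) = f(n-1) + f(n-2), with f(1)=1, f(2)=2.
Building up term by term: f(1)=1, f(2)=2, f(3)=3, f(4)=5, f(5)=8, f(6)=13, f(7)=21, f(8)=34, f(9)=55, f(10)=89, f(11)=144, f(12)=233, f(13)=377, f(14)=610, f(15)=987, f(16)=1597, f(17)=2584, f(18)=4181, f(19)=6765, f(20)=10946, f(21)=17711.

Final answer: 17711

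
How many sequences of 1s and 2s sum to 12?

Let f(n) count the ways. The last step is size 1 or 2, so f(n) = f(n-1) + f(n-2) with f(1)=1, f(2)=2.
Iterating the recurrence: f(1)=1, f(2)=2, f(3)=3, f(4)=5, f(5)=8, f(6)=13, f(7)=21, f(8)=34, f(9)=55, f(10)=89, f(11)=144, f(12)=233.

Final answer: 233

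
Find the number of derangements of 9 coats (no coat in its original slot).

Use the recurrence D(n) = (n-1)(D(n-1) + D(n-2)) with D(0)=1, D(1)=0.
D(2) = 1 x (0 + 1) = 1
D(3) = 2 x (1 + 0) = 2
D(4) = 3 x (2 + 1) = 9
D(5) = 4 x (9 + 2) = 44
D(6) = 5 x (44 + 9) = 265
D(7) = 6 x (265 + 44) = 1854
D(8) = 7 x (1854 + 265) = 14833
D(9) = 8 x (D(8) + D(7)) = 8 x (14833 + 1854)

Final answer: D(9) = 133496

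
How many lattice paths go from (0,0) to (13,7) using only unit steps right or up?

Each path has 13 right steps and 7 up steps in some order (20 steps total).
Choose which 7 of the 20 steps are up: C(20,7).

Final answer: C(20,7) = 77520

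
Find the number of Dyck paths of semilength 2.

Total monotonic paths to (2,2): C(4,2) = 6.
A path is bad iff it touches y = x + 1; reflecting its initial segment maps bad paths bijectively onto all paths to (1,3), of which there are C(4,3) = 4.
Valid Dyck paths: 6 - 4.
(This is the Catalan number C_{2}.)

Final answer: C_{2} = 2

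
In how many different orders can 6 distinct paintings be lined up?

The number of ways to arrange 6 distinct objects is 6!.

Final answer: 6! = 720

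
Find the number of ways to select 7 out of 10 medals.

C(10,7) = 10!/(7! x 3!).

Final answer: \binom{10}{7} = 120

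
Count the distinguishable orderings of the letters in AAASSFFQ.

Letters (A:3, F:2, Q:1, S:2). Total letters: 8.
Permutations = 8!/(3! x 2! x 2!).

Final answer: 1680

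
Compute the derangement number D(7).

Derangements satisfy D(n) = (n-1)(D(n-1) + D(n-2)), starting from D(0)=1, D(1)=0.
Building up: D(2)=1, D(3)=2, D(4)=9, D(5)=44, D(6)=265.
D(7) = 6 x (D(6) + D(5)) = 6 x (265 + 44).

Final answer: D(7) = 1854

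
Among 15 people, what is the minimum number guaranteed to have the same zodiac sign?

There are 12 possible values for zodiac sign. With 15 people and 12 categories, by pigeonhole: ceiling(15/12).

Final answer: 2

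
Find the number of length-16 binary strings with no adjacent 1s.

Classify by the final bit: ...0 gives a(n-1) strings, ...01 gives a(n-2) strings. Thus a(n) = a(n-1) + a(n-2) with a(1)=2, a(2)=3.
Iterating the recurrence: a(1)=2, a(2)=3, a(3)=5, a(4)=8, a(5)=13, a(6)=21, a(7)=34, a(8)=55, a(9)=89, a(10)=144, a(11)=233, a(12)=377, a(13)=610, a(14)=987, a(15)=1597, a(16)=2584.

Final answer: 2584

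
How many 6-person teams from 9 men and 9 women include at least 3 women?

Sum over valid woman counts:
C(9,3)C(9,3) = 7056
C(9,4)C(9,2) = 4536
C(9,5)C(9,1) = 1134
C(9,6)C(9,0) = 84
Total: 7056 + 4536 + 1134 + 84.

Final answer: 12810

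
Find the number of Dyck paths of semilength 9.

Total monotonic paths to (9,9): C(18,9) = 48620.
A path is bad iff it touches y = x + 1; reflecting its initial segment maps bad paths bijectively onto all paths to (8,10), of which there are C(18,10) = 43758.
Valid Dyck paths: 48620 - 43758.
(Check: C(18,9) - C(18,10) = C(18,9)/10, the Catalan number C_{9}.)

Final answer: C_{9} = 4862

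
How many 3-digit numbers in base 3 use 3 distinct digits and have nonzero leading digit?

The leading digit has 2 choices (anything but zero); the next has 2 (anything but the first), then 1, and so on, one fewer each time.
Total: 2 x 2 x 1.

Final answer: 4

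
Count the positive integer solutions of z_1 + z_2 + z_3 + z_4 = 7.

Substitute z'_i = z_i - 1 (so z'_i >= 0). Then sum z'_i = 7 - 4 = 3.
Stars and bars: C(3+4-1, 4-1) = C(6,3).

Final answer: C(6,3) = 20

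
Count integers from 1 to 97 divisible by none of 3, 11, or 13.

|div by 3|=32, |div by 11|=8, |div by 13|=7.
|div by 3&11|=2, |div by 3&13|=2, |div by 11&13|=0, |div by all|=0.
By inclusion-exclusion, divisible by at least one: 32+8+7-2-2-0+0 = 43.
Not divisible by any: 97 - 43.

Final answer: 54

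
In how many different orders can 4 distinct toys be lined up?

The number of ways to arrange 4 distinct objects is 4!.

Final answer: 4! = 24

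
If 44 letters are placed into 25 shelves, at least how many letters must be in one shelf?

By the pigeonhole principle: ceiling(44/25).

Final answer: 2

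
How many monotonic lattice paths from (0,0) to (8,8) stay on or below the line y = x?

Total monotonic paths to (8,8): C(16,8) = 12870.
By the reflection principle, paths that go above the diagonal number C(16,9) = 11440.
Valid Dyck paths: 12870 - 11440.
(Equivalently, C_{8} = C(16,8)/9 = 12870/9.)

Final answer: C_{8} = 1430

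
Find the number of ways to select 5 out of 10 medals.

C(10,5) = 10!/(5! x 5!).

Final answer: \binom{10}{5} = 252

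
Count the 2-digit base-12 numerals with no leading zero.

In base 12, the leading digit has 11 choices (1..11); each of the remaining 1 digits has 12 choices.
Total: 11 x 12^1.

Final answer: 132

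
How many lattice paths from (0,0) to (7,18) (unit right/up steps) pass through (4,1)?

Paths (0,0)->(4,1): C(5,1) = 5.
Paths (4,1)->(7,18): C(20,17) = 1140.
By multiplication principle: 5 x 1140.

Final answer: 5700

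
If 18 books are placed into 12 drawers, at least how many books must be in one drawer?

By the pigeonhole principle: ceiling(18/12).

Final answer: 2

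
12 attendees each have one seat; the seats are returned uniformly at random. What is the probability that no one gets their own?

Use the recurrence D(n) = (n-1)(D(n-1) + D(n-2)) with D(0)=1, D(1)=0.
Building up: D(2)=1, D(3)=2, D(4)=9, D(5)=44, D(6)=265, D(7)=1854, D(8)=14833, D(9)=133496, D(10)=1334961, D(11)=14684570, D(12)=176214841.
Total arrangements: 12! = 479001600.
Probability = D(12)/12! = 16019531/43545600.

Final answer: D(12)/12! = 176214841/479001600 = 0.367879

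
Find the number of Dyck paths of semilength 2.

Total monotonic paths to (2,2): C(4,2) = 6.
By the reflection principle, paths that go above the diagonal number C(4,3) = 4.
Valid Dyck paths: 6 - 4.
(Check: C(4,2) - C(4,3) = C(4,2)/3, the Catalan number C_{2}.)

Final answer: C_{2} = 2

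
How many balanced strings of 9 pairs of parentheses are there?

This is a standard Catalan-number count: the answer is C_n. Here n = 9 (pairs).
C_n = C(2n,n)/(n+1), so C_{9} = C(18,9)/10 = 48620/10.

Final answer: C_{9} = 4862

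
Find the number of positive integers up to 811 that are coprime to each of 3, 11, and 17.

|div by 3|=270, |div by 11|=73, |div by 17|=47.
|div by 3&11|=24, |div by 3&17|=15, |div by 11&17|=4, |div by all|=1.
By inclusion-exclusion, divisible by at least one: 270+73+47-24-15-4+1 = 348.
Not divisible by any: 811 - 348.

Final answer: 463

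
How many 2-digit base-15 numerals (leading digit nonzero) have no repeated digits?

The leading digit has 14 choices (anything but zero); the next has 14 (anything but the first), then 13, and so on, one fewer each time.
Total: 14 x 14.

Final answer: 196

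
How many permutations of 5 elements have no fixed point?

Use the recurrence D(n) = (n-1)(D(n-1) + D(n-2)) with D(0)=1, D(1)=0.
Building up: D(2)=1, D(3)=2, D(4)=9.
D(5) = 4 x (D(4) + D(3)) = 4 x (9 + 2).

Final answer: D(5) = 44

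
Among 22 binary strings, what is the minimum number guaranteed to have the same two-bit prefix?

There are 4 possible values for two-bit prefix. With 22 binary strings and 4 categories, by pigeonhole: ceiling(22/4).

Final answer: 6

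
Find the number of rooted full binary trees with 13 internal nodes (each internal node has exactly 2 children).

This is counted by the nth Catalan number C_n. Here n = 13.
C_n = C(2n,n) - C(2n,n+1), so C_{13} = C(26,13) - C(26,14) = 10400600 - 9657700.

Final answer: C_{13} = 742900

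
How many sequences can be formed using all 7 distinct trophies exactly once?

The number of ways to arrange 7 distinct objects is 7!.

Final answer: 7! = 5040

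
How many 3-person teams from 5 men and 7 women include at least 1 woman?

Sum over valid woman counts:
C(7,1)C(5,2) = 70
C(7,2)C(5,1) = 105
C(7,3)C(5,0) = 35
Total: 70 + 105 + 35.

Final answer: 210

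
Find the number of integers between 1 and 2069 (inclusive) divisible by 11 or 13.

Multiples of 11: 188. Multiples of 13: 159. Of both (lcm=143): 14.
By inclusion-exclusion: 188 + 159 - 14.

Final answer: 333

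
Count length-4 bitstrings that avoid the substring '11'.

A valid string ends in 0 (append to any length-(n-1) valid string) or in 01 (append to any length-(n-2) valid string), so a(n) = a(n-1) + a(n-2) with a(1)=2, a(2)=3.
Iterating the recurrence: a(1)=2, a(2)=3, a(3)=5, a(4)=8.

Final answer: 8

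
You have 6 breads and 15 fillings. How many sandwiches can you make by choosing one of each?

By the multiplication principle: 6 x 15.

Final answer: 90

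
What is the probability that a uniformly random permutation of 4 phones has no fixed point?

D(n) = (n-1)(D(n-1) + D(n-2)), D(0)=1, D(1)=0.
Building up: D(2)=1, D(3)=2, D(4)=9.
Total arrangements: 4! = 24.
Probability = D(4)/4! = 3/8.

Final answer: D(4)/4! = 9/24 = 0.375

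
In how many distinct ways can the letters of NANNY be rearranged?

Letters (A:1, N:3, Y:1). Total letters: 5.
Permutations = 5!/(3!).

Final answer: 20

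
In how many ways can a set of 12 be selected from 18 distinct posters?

C(18,12) = 18!/(12! x 6!).

Final answer: \binom{18}{12} = 18564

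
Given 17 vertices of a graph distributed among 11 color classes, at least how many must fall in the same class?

By pigeonhole with 17 objects and 11 categories: ceiling(17/11).

Final answer: 2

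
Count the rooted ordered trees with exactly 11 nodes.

The structures are counted by the Catalan number C_n. Here n = 11 - 1 = 10.
C_n = C(2n,n) - C(2n,n+1), so C_{10} = C(20,10) - C(20,11) = 184756 - 167960.

Final answer: C_{10} = 16796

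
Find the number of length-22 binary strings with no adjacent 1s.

Classify by the final bit: ...0 gives a(n-1) strings, ...01 gives a(n-2) strings. Thus a(n) = a(n-1) + a(n-2) with a(1)=2, a(2)=3.
Building up term by term: a(1)=2, a(2)=3, a(3)=5, a(4)=8, a(5)=13, a(6)=21, a(7)=34, a(8)=55, a(9)=89, a(10)=144, a(11)=233, a(12)=377, a(13)=610, a(14)=987, a(15)=1597, a(16)=2584, a(17)=4181, a(18)=6765, a(19)=10946, a(20)=17711, a(21)=28657, a(22)=46368.

Final answer: 46368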